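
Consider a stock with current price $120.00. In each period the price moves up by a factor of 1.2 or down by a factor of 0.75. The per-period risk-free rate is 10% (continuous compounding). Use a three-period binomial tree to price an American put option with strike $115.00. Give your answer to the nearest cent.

Risk-neutral probability p = (e^0.1 − 0.75)/(1.2 − 0.75) = 0.3552/0.4500 = 0.7893
Terminal stock prices: S_uuu = 207.4, S_uud = 129.6, S_udd = 81, S_ddd = 50.62
Terminal payoffs (K − S): max(-92.36, 0) = 0, max(-14.6, 0) = 0, max(34, 0) = 34, max(64.38, 0) = 64.38
Node uu (S = 172.8): continuation = e^(−0.1)·[0.7893·0.0000 + 0.2107·0.0000] = 0.0000; exercise value = 0.0000 ≤ continuation, so V_uu = 0.0000
Node ud (S = 108): continuation = e^(−0.1)·[0.7893·0.0000 + 0.2107·34.0000] = 6.4830; exercise value = 7.0000 > continuation, so V_ud = 7.0000 (exercise)
Node dd (S = 67.5): continuation = e^(−0.1)·[0.7893·34.0000 + 0.2107·64.3750] = 36.5563; exercise value = 47.5000 > continuation, so V_dd = 47.5000 (exercise)
Node u (S = 144): continuation = e^(−0.1)·[0.7893·0.0000 + 0.2107·7.0000] = 1.3347; exercise value = 0.0000 ≤ continuation, so V_u = 1.3347
Node d (S = 90): continuation = e^(−0.1)·[0.7893·7.0000 + 0.2107·47.5000] = 14.0563; exercise value = 25.0000 > continuation, so V_d = 25.0000 (exercise)
Node 0 (S = 120): continuation = e^(−0.1)·[0.7893·1.3347 + 0.2107·25.0000] = 5.7202; exercise value = 0.0000 ≤ continuation, so V_0 = 5.7202

$5.72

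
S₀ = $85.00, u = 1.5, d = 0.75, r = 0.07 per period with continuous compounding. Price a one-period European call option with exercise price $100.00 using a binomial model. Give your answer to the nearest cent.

Risk-neutral probability p = (e^0.07 − 0.75)/(1.5 − 0.75) = 0.3225/0.7500 = 0.4300
Terminal stock prices: S_u = 127.5, S_d = 63.75
Terminal payoffs (S − K): max(27.5, 0) = 27.5, max(-36.25, 0) = 0
Node 0 (S = 85): V_0 = e^(−0.07)·[0.4300·27.5000 + 0.5700·0.0000] = 11.0258

$11.03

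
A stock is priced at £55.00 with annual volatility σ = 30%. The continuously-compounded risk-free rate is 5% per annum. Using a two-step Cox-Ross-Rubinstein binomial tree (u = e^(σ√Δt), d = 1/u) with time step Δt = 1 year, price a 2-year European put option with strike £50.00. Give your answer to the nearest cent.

£4.31

CRR parameters: u = e^(σ√Δt) = e^(0.3·√1) = 1.3499, d = 1/u = 0.7408
Per-period rate: rΔt = 0.05·1 = 0.05, so R = e^0.05 = 1.0513
Risk-neutral probability p = (e^0.05 − 0.7408)/(1.3499 − 0.7408) = 0.3105/0.6090 = 0.5097
Terminal stock prices: S_uu = 100.2, S_ud = 55, S_dd = 30.18
Terminal payoffs (K − S): max(-50.22, 0) = 0, max(-5, 0) = 0, max(19.82, 0) = 19.82
Node u (S = 74.24): V_u = e^(−0.05)·[0.5097·0.0000 + 0.4903·0.0000] = 0.0000
Node d (S = 40.75): V_d = e^(−0.05)·[0.5097·0.0000 + 0.4903·19.8154] = 9.2409
Node 0 (S = 55): V_0 = e^(−0.05)·[0.5097·0.0000 + 0.4903·9.2409] = 4.3095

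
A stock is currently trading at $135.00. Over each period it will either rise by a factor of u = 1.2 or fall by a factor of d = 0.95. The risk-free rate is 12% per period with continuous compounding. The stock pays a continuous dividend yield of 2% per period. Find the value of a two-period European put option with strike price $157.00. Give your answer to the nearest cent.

Per-period risk-free factor R = e^0.12 = 1.1275; dividend-adjusted growth = e^(0.12−0.02) = 1.1052.
Risk-neutral probability p = (1.1052 − 0.95)/(1.2 − 0.95) = 0.1552/0.2500 = 0.6207
Terminal stock prices: S_uu = 194.4, S_ud = 153.9, S_dd = 121.8
Terminal payoffs (K − S): max(-37.4, 0) = 0, max(3.1, 0) = 3.1, max(35.16, 0) = 35.16
Node u (S = 162): V_u = e^(−0.12)·[0.6207·0.0000 + 0.3793·3.1000] = 1.0429
Node d (S = 128.2): V_d = e^(−0.12)·[0.6207·3.1000 + 0.3793·35.1625] = 13.5360
Node 0 (S = 135): V_0 = e^(−0.12)·[0.6207·1.0429 + 0.3793·13.5360] = 5.1280

$5.13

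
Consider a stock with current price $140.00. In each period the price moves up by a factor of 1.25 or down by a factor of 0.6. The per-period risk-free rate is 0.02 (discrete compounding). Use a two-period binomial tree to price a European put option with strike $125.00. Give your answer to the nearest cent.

Risk-neutral probability p = (1 + 0.02 − 0.6)/(1.25 − 0.6) = 0.4200/0.6500 = 0.6462
Terminal stock prices: S_uu = 218.8, S_ud = 105, S_dd = 50.4
Terminal payoffs (K − S): max(-93.75, 0) = 0, max(20, 0) = 20, max(74.6, 0) = 74.6
Node u (S = 175): V_u = 1/1.02·[0.6462·0.0000 + 0.3538·20.0000] = 6.9382
Node d (S = 84): V_d = 1/1.02·[0.6462·20.0000 + 0.3538·74.6000] = 38.5490
Node 0 (S = 140): V_0 = 1/1.02·[0.6462·6.9382 + 0.3538·38.5490] = 17.7682

$17.77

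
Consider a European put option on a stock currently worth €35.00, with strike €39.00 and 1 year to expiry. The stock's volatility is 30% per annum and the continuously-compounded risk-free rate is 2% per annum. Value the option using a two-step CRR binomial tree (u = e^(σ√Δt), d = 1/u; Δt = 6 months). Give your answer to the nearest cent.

€6.38

CRR parameters: u = e^(σ√Δt) = e^(0.3·√0.5) = 1.2363, d = 1/u = 0.8089
Per-period rate: rΔt = 0.02·0.5 = 0.01, so R = e^0.01 = 1.0101
Risk-neutral probability p = (e^0.01 − 0.8089)/(1.2363 − 0.8089) = 0.2012/0.4275 = 0.4707
Terminal stock prices: S_uu = 53.5, S_ud = 35, S_dd = 22.9
Terminal payoffs (K − S): max(-14.5, 0) = 0, max(4, 0) = 4, max(16.1, 0) = 16.1
Node u (S = 43.27): V_u = e^(−0.01)·[0.4707·0.0000 + 0.5293·4.0000] = 2.0962
Node d (S = 28.31): V_d = e^(−0.01)·[0.4707·4.0000 + 0.5293·16.1012] = 10.3019
Node 0 (S = 35): V_0 = e^(−0.01)·[0.4707·2.0962 + 0.5293·10.3019] = 6.3756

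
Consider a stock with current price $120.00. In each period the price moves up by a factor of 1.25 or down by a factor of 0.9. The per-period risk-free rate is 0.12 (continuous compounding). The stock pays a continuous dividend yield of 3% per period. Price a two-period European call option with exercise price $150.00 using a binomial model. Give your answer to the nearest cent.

Per-period risk-free factor R = e^0.12 = 1.1275; dividend-adjusted growth = e^(0.12−0.03) = 1.0942.
Risk-neutral probability p = (1.0942 − 0.9)/(1.25 − 0.9) = 0.1942/0.3500 = 0.5548
Terminal stock prices: S_uu = 187.5, S_ud = 135, S_dd = 97.2
Terminal payoffs (S − K): max(37.5, 0) = 37.5, max(-15, 0) = 0, max(-52.8, 0) = 0
Node u (S = 150): V_u = e^(−0.12)·[0.5548·37.5000 + 0.4452·0.0000] = 18.4518
Node d (S = 108): V_d = e^(−0.12)·[0.5548·0.0000 + 0.4452·0.0000] = 0.0000
Node 0 (S = 120): V_0 = e^(−0.12)·[0.5548·18.4518 + 0.4452·0.0000] = 9.0792

$9.08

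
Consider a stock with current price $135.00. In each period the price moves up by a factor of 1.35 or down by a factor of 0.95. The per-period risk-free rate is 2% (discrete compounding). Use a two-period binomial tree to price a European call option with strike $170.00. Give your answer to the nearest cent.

Risk-neutral probability p = (1 + 0.02 − 0.95)/(1.35 − 0.95) = 0.0700/0.4000 = 0.1750
Terminal stock prices: S_uu = 246, S_ud = 173.1, S_dd = 121.8
Terminal payoffs (S − K): max(76.04, 0) = 76.04, max(3.137, 0) = 3.137, max(-48.16, 0) = 0
Node u (S = 182.2): V_u = 1/1.02·[0.1750·76.0375 + 0.8250·3.1375] = 15.5833
Node d (S = 128.2): V_d = 1/1.02·[0.1750·3.1375 + 0.8250·0.0000] = 0.5383
Node 0 (S = 135): V_0 = 1/1.02·[0.1750·15.5833 + 0.8250·0.5383] = 3.1090

$3.11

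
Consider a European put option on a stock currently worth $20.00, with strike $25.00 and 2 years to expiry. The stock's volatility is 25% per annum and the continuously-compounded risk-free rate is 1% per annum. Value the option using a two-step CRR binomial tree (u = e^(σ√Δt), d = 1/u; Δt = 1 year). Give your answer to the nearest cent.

CRR parameters: u = e^(σ√Δt) = e^(0.25·√1) = 1.2840, d = 1/u = 0.7788
Per-period rate: rΔt = 0.01·1 = 0.01, so R = e^0.01 = 1.0101
Risk-neutral probability p = (e^0.01 − 0.7788)/(1.2840 − 0.7788) = 0.2312/0.5052 = 0.4577
Terminal stock prices: S_uu = 32.97, S_ud = 20, S_dd = 12.13
Terminal payoffs (K − S): max(-7.974, 0) = 0, max(5, 0) = 5, max(12.87, 0) = 12.87
Node u (S = 25.68): V_u = e^(−0.01)·[0.4577·0.0000 + 0.5423·5.0000] = 2.6844
Node d (S = 15.58): V_d = e^(−0.01)·[0.4577·5.0000 + 0.5423·12.8694] = 9.1752
Node 0 (S = 20): V_0 = e^(−0.01)·[0.4577·2.6844 + 0.5423·9.1752] = 6.1426

$6.14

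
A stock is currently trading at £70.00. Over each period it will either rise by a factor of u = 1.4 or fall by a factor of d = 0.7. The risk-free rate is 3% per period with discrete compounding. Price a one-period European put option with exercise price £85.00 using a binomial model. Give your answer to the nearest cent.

Risk-neutral probability p = (1 + 0.03 − 0.7)/(1.4 − 0.7) = 0.3300/0.7000 = 0.4714
Terminal stock prices: S_u = 98, S_d = 49
Terminal payoffs (K − S): max(-13, 0) = 0, max(36, 0) = 36
Node 0 (S = 70): V_0 = 1/1.03·[0.4714·0.0000 + 0.5286·36.0000] = 18.4743

£18.47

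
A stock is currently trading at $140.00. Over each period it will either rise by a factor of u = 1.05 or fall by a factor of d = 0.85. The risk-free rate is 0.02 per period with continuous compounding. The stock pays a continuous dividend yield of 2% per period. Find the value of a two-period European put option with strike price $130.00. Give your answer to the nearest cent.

Per-period risk-free factor R = e^0.02 = 1.0202; dividend-adjusted growth = e^(0.02−0.02) = 1.0000.
Risk-neutral probability p = (1.0000 − 0.85)/(1.05 − 0.85) = 0.1500/0.2000 = 0.7500
Terminal stock prices: S_uu = 154.3, S_ud = 125, S_dd = 101.1
Terminal payoffs (K − S): max(-24.35, 0) = 0, max(5.05, 0) = 5.05, max(28.85, 0) = 28.85
Node u (S = 147): V_u = e^(−0.02)·[0.7500·0.0000 + 0.2500·5.0500] = 1.2375
Node d (S = 119): V_d = e^(−0.02)·[0.7500·5.0500 + 0.2500·28.8500] = 10.7822
Node 0 (S = 140): V_0 = e^(−0.02)·[0.7500·1.2375 + 0.2500·10.7822] = 3.5519

$3.55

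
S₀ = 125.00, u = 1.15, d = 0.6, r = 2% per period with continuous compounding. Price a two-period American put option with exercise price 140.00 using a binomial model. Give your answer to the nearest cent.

24.35

Risk-neutral probability p = (e^0.02 − 0.6)/(1.15 − 0.6) = 0.4202/0.5500 = 0.7640
Terminal stock prices: S_uu = 165.3, S_ud = 86.25, S_dd = 45
Terminal payoffs (K − S): max(-25.31, 0) = 0, max(53.75, 0) = 53.75, max(95, 0) = 95
Node u (S = 143.8): continuation = e^(−0.02)·[0.7640·0.0000 + 0.2360·53.7500] = 12.4337; exercise value = 0.0000 ≤ continuation, so V_u = 12.4337
Node d (S = 75): continuation = e^(−0.02)·[0.7640·53.7500 + 0.2360·95.0000] = 62.2278; exercise value = 65.0000 > continuation, so V_d = 65.0000 (exercise)
Node 0 (S = 125): continuation = e^(−0.02)·[0.7640·12.4337 + 0.2360·65.0000] = 24.3474; exercise value = 15.0000 ≤ continuation, so V_0 = 24.3474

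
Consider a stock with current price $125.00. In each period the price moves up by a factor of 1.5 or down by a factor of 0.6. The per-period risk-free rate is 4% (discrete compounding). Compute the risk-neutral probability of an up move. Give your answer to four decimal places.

Risk-neutral probability p = (1 + 0.04 − 0.6)/(1.5 − 0.6) = 0.4400/0.9000 = 0.4889

p = 0.4889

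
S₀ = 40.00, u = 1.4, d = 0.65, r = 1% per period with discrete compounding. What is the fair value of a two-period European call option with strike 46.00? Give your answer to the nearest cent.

7.32

Risk-neutral probability p = (1 + 0.01 − 0.65)/(1.4 − 0.65) = 0.3600/0.7500 = 0.4800
Terminal stock prices: S_uu = 78.4, S_ud = 36.4, S_dd = 16.9
Terminal payoffs (S − K): max(32.4, 0) = 32.4, max(-9.6, 0) = 0, max(-29.1, 0) = 0
Node u (S = 56): V_u = 1/1.01·[0.4800·32.4000 + 0.5200·0.0000] = 15.3980
Node d (S = 26): V_d = 1/1.01·[0.4800·0.0000 + 0.5200·0.0000] = 0.0000
Node 0 (S = 40): V_0 = 1/1.01·[0.4800·15.3980 + 0.5200·0.0000] = 7.3179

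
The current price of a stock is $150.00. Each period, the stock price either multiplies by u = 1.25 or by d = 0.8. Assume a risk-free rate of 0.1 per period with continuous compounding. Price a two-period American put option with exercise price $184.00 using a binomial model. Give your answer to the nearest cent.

$34.00

Risk-neutral probability p = (e^0.1 − 0.8)/(1.25 − 0.8) = 0.3052/0.4500 = 0.6782
Terminal stock prices: S_uu = 234.4, S_ud = 150, S_dd = 96
Terminal payoffs (K − S): max(-50.38, 0) = 0, max(34, 0) = 34, max(88, 0) = 88
Node u (S = 187.5): continuation = e^(−0.1)·[0.6782·0.0000 + 0.3218·34.0000] = 9.9013; exercise value = 0.0000 ≤ continuation, so V_u = 9.9013
Node d (S = 120): continuation = e^(−0.1)·[0.6782·34.0000 + 0.3218·88.0000] = 46.4901; exercise value = 64.0000 > continuation, so V_d = 64.0000 (exercise)
Node 0 (S = 150): continuation = e^(−0.1)·[0.6782·9.9013 + 0.3218·64.0000] = 24.7134; exercise value = 34.0000 > continuation, so V_0 = 34.0000 (exercise)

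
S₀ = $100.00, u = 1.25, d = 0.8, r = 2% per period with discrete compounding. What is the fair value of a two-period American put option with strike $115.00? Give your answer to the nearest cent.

Risk-neutral probability p = (1 + 0.02 − 0.8)/(1.25 − 0.8) = 0.2200/0.4500 = 0.4889
Terminal stock prices: S_uu = 156.2, S_ud = 100, S_dd = 64
Terminal payoffs (K − S): max(-41.25, 0) = 0, max(15, 0) = 15, max(51, 0) = 51
Node u (S = 125): continuation = 1/1.02·[0.4889·0.0000 + 0.5111·15.0000] = 7.5163; exercise value = 0.0000 ≤ continuation, so V_u = 7.5163
Node d (S = 80): continuation = 1/1.02·[0.4889·15.0000 + 0.5111·51.0000] = 32.7451; exercise value = 35.0000 > continuation, so V_d = 35.0000 (exercise)
Node 0 (S = 100): continuation = 1/1.02·[0.4889·7.5163 + 0.5111·35.0000] = 21.1407; exercise value = 15.0000 ≤ continuation, so V_0 = 21.1407

$21.14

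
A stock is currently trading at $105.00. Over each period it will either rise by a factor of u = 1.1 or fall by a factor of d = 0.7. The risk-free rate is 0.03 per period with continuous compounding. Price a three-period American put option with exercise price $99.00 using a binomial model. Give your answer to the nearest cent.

Risk-neutral probability p = (e^0.03 − 0.7)/(1.1 − 0.7) = 0.3305/0.4000 = 0.8261
Terminal stock prices: S_uuu = 139.8, S_uud = 88.94, S_udd = 56.59, S_ddd = 36.01
Terminal payoffs (K − S): max(-40.76, 0) = 0, max(10.06, 0) = 10.06, max(42.41, 0) = 42.41, max(62.99, 0) = 62.99
Node uu (S = 127.1): continuation = e^(−0.03)·[0.8261·0.0000 + 0.1739·10.0650] = 1.6982; exercise value = 0.0000 ≤ continuation, so V_uu = 1.6982
Node ud (S = 80.85): continuation = e^(−0.03)·[0.8261·10.0650 + 0.1739·42.4050] = 15.2241; exercise value = 18.1500 > continuation, so V_ud = 18.1500 (exercise)
Node dd (S = 51.45): continuation = e^(−0.03)·[0.8261·42.4050 + 0.1739·62.9850] = 44.6241; exercise value = 47.5500 > continuation, so V_dd = 47.5500 (exercise)
Node u (S = 115.5): continuation = e^(−0.03)·[0.8261·1.6982 + 0.1739·18.1500] = 4.4239; exercise value = 0.0000 ≤ continuation, so V_u = 4.4239
Node d (S = 73.5): continuation = e^(−0.03)·[0.8261·18.1500 + 0.1739·47.5500] = 22.5741; exercise value = 25.5000 > continuation, so V_d = 25.5000 (exercise)
Node 0 (S = 105): continuation = e^(−0.03)·[0.8261·4.4239 + 0.1739·25.5000] = 7.8492; exercise value = 0.0000 ≤ continuation, so V_0 = 7.8492

$7.85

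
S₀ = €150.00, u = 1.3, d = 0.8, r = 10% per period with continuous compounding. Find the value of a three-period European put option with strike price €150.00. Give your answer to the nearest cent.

€8.40

Risk-neutral probability p = (e^0.1 − 0.8)/(1.3 − 0.8) = 0.3052/0.5000 = 0.6103
Terminal stock prices: S_uuu = 329.6, S_uud = 202.8, S_udd = 124.8, S_ddd = 76.8
Terminal payoffs (K − S): max(-179.6, 0) = 0, max(-52.8, 0) = 0, max(25.2, 0) = 25.2, max(73.2, 0) = 73.2
Node uu (S = 253.5): V_uu = e^(−0.1)·[0.6103·0.0000 + 0.3897·0.0000] = 0.0000
Node ud (S = 156): V_ud = e^(−0.1)·[0.6103·0.0000 + 0.3897·25.2000] = 8.8849
Node dd (S = 96): V_dd = e^(−0.1)·[0.6103·25.2000 + 0.3897·73.2000] = 39.7256
Node u (S = 195): V_u = e^(−0.1)·[0.6103·0.0000 + 0.3897·8.8849] = 3.1326
Node d (S = 120): V_d = e^(−0.1)·[0.6103·8.8849 + 0.3897·39.7256] = 18.9132
Node 0 (S = 150): V_0 = e^(−0.1)·[0.6103·3.1326 + 0.3897·18.9132] = 8.3984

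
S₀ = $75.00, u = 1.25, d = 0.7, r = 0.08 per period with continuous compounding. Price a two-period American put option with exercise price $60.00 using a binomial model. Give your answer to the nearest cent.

Risk-neutral probability p = (e^0.08 − 0.7)/(1.25 − 0.7) = 0.3833/0.5500 = 0.6969
Terminal stock prices: S_uu = 117.2, S_ud = 65.62, S_dd = 36.75
Terminal payoffs (K − S): max(-57.19, 0) = 0, max(-5.625, 0) = 0, max(23.25, 0) = 23.25
Node u (S = 93.75): continuation = e^(−0.08)·[0.6969·0.0000 + 0.3031·0.0000] = 0.0000; exercise value = 0.0000 ≤ continuation, so V_u = 0.0000
Node d (S = 52.5): continuation = e^(−0.08)·[0.6969·0.0000 + 0.3031·23.2500] = 6.5056; exercise value = 7.5000 > continuation, so V_d = 7.5000 (exercise)
Node 0 (S = 75): continuation = e^(−0.08)·[0.6969·0.0000 + 0.3031·7.5000] = 2.0986; exercise value = 0.0000 ≤ continuation, so V_0 = 2.0986

$2.10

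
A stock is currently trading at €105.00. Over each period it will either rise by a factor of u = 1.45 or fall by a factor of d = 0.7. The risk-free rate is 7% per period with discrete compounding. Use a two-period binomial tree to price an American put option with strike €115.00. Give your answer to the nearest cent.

€21.49

Risk-neutral probability p = (1 + 0.07 − 0.7)/(1.45 − 0.7) = 0.3700/0.7500 = 0.4933
Terminal stock prices: S_uu = 220.8, S_ud = 106.6, S_dd = 51.45
Terminal payoffs (K − S): max(-105.8, 0) = 0, max(8.425, 0) = 8.425, max(63.55, 0) = 63.55
Node u (S = 152.2): continuation = 1/1.07·[0.4933·0.0000 + 0.5067·8.4250] = 3.9894; exercise value = 0.0000 ≤ continuation, so V_u = 3.9894
Node d (S = 73.5): continuation = 1/1.07·[0.4933·8.4250 + 0.5067·63.5500] = 33.9766; exercise value = 41.5000 > continuation, so V_d = 41.5000 (exercise)
Node 0 (S = 105): continuation = 1/1.07·[0.4933·3.9894 + 0.5067·41.5000] = 21.4904; exercise value = 10.0000 ≤ continuation, so V_0 = 21.4904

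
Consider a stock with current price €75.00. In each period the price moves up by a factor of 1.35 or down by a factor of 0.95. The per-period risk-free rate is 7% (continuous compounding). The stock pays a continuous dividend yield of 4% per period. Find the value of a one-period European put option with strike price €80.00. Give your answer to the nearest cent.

Per-period risk-free factor R = e^0.07 = 1.0725; dividend-adjusted growth = e^(0.07−0.04) = 1.0305.
Risk-neutral probability p = (1.0305 − 0.95)/(1.35 − 0.95) = 0.0805/0.4000 = 0.2011
Terminal stock prices: S_u = 101.2, S_d = 71.25
Terminal payoffs (K − S): max(-21.25, 0) = 0, max(8.75, 0) = 8.75
Node 0 (S = 75): V_0 = e^(−0.07)·[0.2011·0.0000 + 0.7989·8.7500] = 6.5175

€6.52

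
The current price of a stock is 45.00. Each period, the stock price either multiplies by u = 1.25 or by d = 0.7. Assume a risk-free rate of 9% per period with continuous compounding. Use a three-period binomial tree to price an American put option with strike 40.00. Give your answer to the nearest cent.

Risk-neutral probability p = (e^0.09 − 0.7)/(1.25 − 0.7) = 0.3942/0.5500 = 0.7167
Terminal stock prices: S_uuu = 87.89, S_uud = 49.22, S_udd = 27.56, S_ddd = 15.43
Terminal payoffs (K − S): max(-47.89, 0) = 0, max(-9.219, 0) = 0, max(12.44, 0) = 12.44, max(24.57, 0) = 24.57
Node uu (S = 70.31): continuation = e^(−0.09)·[0.7167·0.0000 + 0.2833·0.0000] = 0.0000; exercise value = 0.0000 ≤ continuation, so V_uu = 0.0000
Node ud (S = 39.38): continuation = e^(−0.09)·[0.7167·0.0000 + 0.2833·12.4375] = 3.2205; exercise value = 0.6250 ≤ continuation, so V_ud = 3.2205
Node dd (S = 22.05): continuation = e^(−0.09)·[0.7167·12.4375 + 0.2833·24.5650] = 14.5072; exercise value = 17.9500 > continuation, so V_dd = 17.9500 (exercise)
Node u (S = 56.25): continuation = e^(−0.09)·[0.7167·0.0000 + 0.2833·3.2205] = 0.8339; exercise value = 0.0000 ≤ continuation, so V_u = 0.8339
Node d (S = 31.5): continuation = e^(−0.09)·[0.7167·3.2205 + 0.2833·17.9500] = 6.7573; exercise value = 8.5000 > continuation, so V_d = 8.5000 (exercise)
Node 0 (S = 45): continuation = e^(−0.09)·[0.7167·0.8339 + 0.2833·8.5000] = 2.7471; exercise value = 0.0000 ≤ continuation, so V_0 = 2.7471

2.75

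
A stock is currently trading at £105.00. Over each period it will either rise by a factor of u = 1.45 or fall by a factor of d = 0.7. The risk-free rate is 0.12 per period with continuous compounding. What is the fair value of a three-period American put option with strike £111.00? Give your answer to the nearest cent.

Risk-neutral probability p = (e^0.12 − 0.7)/(1.45 − 0.7) = 0.4275/0.7500 = 0.5700
Terminal stock prices: S_uuu = 320.1, S_uud = 154.5, S_udd = 74.6, S_ddd = 36.01
Terminal payoffs (K − S): max(-209.1, 0) = 0, max(-43.53, 0) = 0, max(36.4, 0) = 36.4, max(74.99, 0) = 74.99
Node uu (S = 220.8): continuation = e^(−0.12)·[0.5700·0.0000 + 0.4300·0.0000] = 0.0000; exercise value = 0.0000 ≤ continuation, so V_uu = 0.0000
Node ud (S = 106.6): continuation = e^(−0.12)·[0.5700·0.0000 + 0.4300·36.3975] = 13.8813; exercise value = 4.4250 ≤ continuation, so V_ud = 13.8813
Node dd (S = 51.45): continuation = e^(−0.12)·[0.5700·36.3975 + 0.4300·74.9850] = 46.9982; exercise value = 59.5500 > continuation, so V_dd = 59.5500 (exercise)
Node u (S = 152.2): continuation = e^(−0.12)·[0.5700·0.0000 + 0.4300·13.8813] = 5.2940; exercise value = 0.0000 ≤ continuation, so V_u = 5.2940
Node d (S = 73.5): continuation = e^(−0.12)·[0.5700·13.8813 + 0.4300·59.5500] = 29.7287; exercise value = 37.5000 > continuation, so V_d = 37.5000 (exercise)
Node 0 (S = 105): continuation = e^(−0.12)·[0.5700·5.2940 + 0.4300·37.5000] = 16.9781; exercise value = 6.0000 ≤ continuation, so V_0 = 16.9781

£16.98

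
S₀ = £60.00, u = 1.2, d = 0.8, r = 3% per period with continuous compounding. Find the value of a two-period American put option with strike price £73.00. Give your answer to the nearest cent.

Risk-neutral probability p = (e^0.03 − 0.8)/(1.2 − 0.8) = 0.2305/0.4000 = 0.5761
Terminal stock prices: S_uu = 86.4, S_ud = 57.6, S_dd = 38.4
Terminal payoffs (K − S): max(-13.4, 0) = 0, max(15.4, 0) = 15.4, max(34.6, 0) = 34.6
Node u (S = 72): continuation = e^(−0.03)·[0.5761·0.0000 + 0.4239·15.4000] = 6.3346; exercise value = 1.0000 ≤ continuation, so V_u = 6.3346
Node d (S = 48): continuation = e^(−0.03)·[0.5761·15.4000 + 0.4239·34.6000] = 22.8425; exercise value = 25.0000 > continuation, so V_d = 25.0000 (exercise)
Node 0 (S = 60): continuation = e^(−0.03)·[0.5761·6.3346 + 0.4239·25.0000] = 13.8251; exercise value = 13.0000 ≤ continuation, so V_0 = 13.8251

£13.83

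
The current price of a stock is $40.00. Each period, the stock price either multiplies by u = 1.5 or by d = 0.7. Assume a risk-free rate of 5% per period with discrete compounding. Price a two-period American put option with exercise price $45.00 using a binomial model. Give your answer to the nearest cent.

Risk-neutral probability p = (1 + 0.05 − 0.7)/(1.5 − 0.7) = 0.3500/0.8000 = 0.4375
Terminal stock prices: S_uu = 90, S_ud = 42, S_dd = 19.6
Terminal payoffs (K − S): max(-45, 0) = 0, max(3, 0) = 3, max(25.4, 0) = 25.4
Node u (S = 60): continuation = 1/1.05·[0.4375·0.0000 + 0.5625·3.0000] = 1.6071; exercise value = 0.0000 ≤ continuation, so V_u = 1.6071
Node d (S = 28): continuation = 1/1.05·[0.4375·3.0000 + 0.5625·25.4000] = 14.8571; exercise value = 17.0000 > continuation, so V_d = 17.0000 (exercise)
Node 0 (S = 40): continuation = 1/1.05·[0.4375·1.6071 + 0.5625·17.0000] = 9.7768; exercise value = 5.0000 ≤ continuation, so V_0 = 9.7768

$9.78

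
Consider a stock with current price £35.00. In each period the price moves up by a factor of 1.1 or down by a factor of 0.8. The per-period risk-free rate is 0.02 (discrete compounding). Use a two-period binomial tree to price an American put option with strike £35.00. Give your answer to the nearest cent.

£2.62

Risk-neutral probability p = (1 + 0.02 − 0.8)/(1.1 − 0.8) = 0.2200/0.3000 = 0.7333
Terminal stock prices: S_uu = 42.35, S_ud = 30.8, S_dd = 22.4
Terminal payoffs (K − S): max(-7.35, 0) = 0, max(4.2, 0) = 4.2, max(12.6, 0) = 12.6
Node u (S = 38.5): continuation = 1/1.02·[0.7333·0.0000 + 0.2667·4.2000] = 1.0980; exercise value = 0.0000 ≤ continuation, so V_u = 1.0980
Node d (S = 28): continuation = 1/1.02·[0.7333·4.2000 + 0.2667·12.6000] = 6.3137; exercise value = 7.0000 > continuation, so V_d = 7.0000 (exercise)
Node 0 (S = 35): continuation = 1/1.02·[0.7333·1.0980 + 0.2667·7.0000] = 2.6195; exercise value = 0.0000 ≤ continuation, so V_0 = 2.6195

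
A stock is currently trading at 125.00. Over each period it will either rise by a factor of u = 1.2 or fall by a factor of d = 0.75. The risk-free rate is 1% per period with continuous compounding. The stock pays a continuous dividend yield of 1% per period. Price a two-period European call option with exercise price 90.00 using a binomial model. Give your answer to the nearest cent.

Per-period risk-free factor R = e^0.01 = 1.0101; dividend-adjusted growth = e^(0.01−0.01) = 1.0000.
Risk-neutral probability p = (1.0000 − 0.75)/(1.2 − 0.75) = 0.2500/0.4500 = 0.5556
Terminal stock prices: S_uu = 180, S_ud = 112.5, S_dd = 70.31
Terminal payoffs (S − K): max(90, 0) = 90, max(22.5, 0) = 22.5, max(-19.69, 0) = 0
Node u (S = 150): V_u = e^(−0.01)·[0.5556·90.0000 + 0.4444·22.5000] = 59.4030
Node d (S = 93.75): V_d = e^(−0.01)·[0.5556·22.5000 + 0.4444·0.0000] = 12.3756
Node 0 (S = 125): V_0 = e^(−0.01)·[0.5556·59.4030 + 0.4444·12.3756] = 38.1188

38.12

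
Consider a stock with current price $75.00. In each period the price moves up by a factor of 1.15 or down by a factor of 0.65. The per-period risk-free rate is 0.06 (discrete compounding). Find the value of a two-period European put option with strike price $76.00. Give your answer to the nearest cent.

Risk-neutral probability p = (1 + 0.06 − 0.65)/(1.15 − 0.65) = 0.4100/0.5000 = 0.8200
Terminal stock prices: S_uu = 99.19, S_ud = 56.06, S_dd = 31.69
Terminal payoffs (K − S): max(-23.19, 0) = 0, max(19.94, 0) = 19.94, max(44.31, 0) = 44.31
Node u (S = 86.25): V_u = 1/1.06·[0.8200·0.0000 + 0.1800·19.9375] = 3.3856
Node d (S = 48.75): V_d = 1/1.06·[0.8200·19.9375 + 0.1800·44.3125] = 22.9481
Node 0 (S = 75): V_0 = 1/1.06·[0.8200·3.3856 + 0.1800·22.9481] = 6.5159

$6.52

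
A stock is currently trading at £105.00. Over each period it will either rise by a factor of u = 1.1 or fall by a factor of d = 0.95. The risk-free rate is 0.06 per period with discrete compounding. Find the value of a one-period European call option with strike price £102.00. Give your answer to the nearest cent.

£9.34

Risk-neutral probability p = (1 + 0.06 − 0.95)/(1.1 − 0.95) = 0.1100/0.1500 = 0.7333
Terminal stock prices: S_u = 115.5, S_d = 99.75
Terminal payoffs (S − K): max(13.5, 0) = 13.5, max(-2.25, 0) = 0
Node 0 (S = 105): V_0 = 1/1.06·[0.7333·13.5000 + 0.2667·0.0000] = 9.3396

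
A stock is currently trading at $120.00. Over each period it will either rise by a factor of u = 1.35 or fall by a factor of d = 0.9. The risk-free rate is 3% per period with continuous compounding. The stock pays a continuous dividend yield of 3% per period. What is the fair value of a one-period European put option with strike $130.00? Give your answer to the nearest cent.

Per-period risk-free factor R = e^0.03 = 1.0305; dividend-adjusted growth = e^(0.03−0.03) = 1.0000.
Risk-neutral probability p = (1.0000 − 0.9)/(1.35 − 0.9) = 0.1000/0.4500 = 0.2222
Terminal stock prices: S_u = 162, S_d = 108
Terminal payoffs (K − S): max(-32, 0) = 0, max(22, 0) = 22
Node 0 (S = 120): V_0 = e^(−0.03)·[0.2222·0.0000 + 0.7778·22.0000] = 16.6054

$16.61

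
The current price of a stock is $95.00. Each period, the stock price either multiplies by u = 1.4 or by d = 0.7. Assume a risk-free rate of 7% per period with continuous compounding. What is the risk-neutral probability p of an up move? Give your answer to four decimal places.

Risk-neutral probability p = (e^0.07 − 0.7)/(1.4 − 0.7) = 0.3725/0.7000 = 0.5322

p = 0.5322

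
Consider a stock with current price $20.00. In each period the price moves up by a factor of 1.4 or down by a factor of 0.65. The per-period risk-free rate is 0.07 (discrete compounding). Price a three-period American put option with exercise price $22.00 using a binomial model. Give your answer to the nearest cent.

Risk-neutral probability p = (1 + 0.07 − 0.65)/(1.4 − 0.65) = 0.4200/0.7500 = 0.5600
Terminal stock prices: S_uuu = 54.88, S_uud = 25.48, S_udd = 11.83, S_ddd = 5.492
Terminal payoffs (K − S): max(-32.88, 0) = 0, max(-3.48, 0) = 0, max(10.17, 0) = 10.17, max(16.51, 0) = 16.51
Node uu (S = 39.2): continuation = 1/1.07·[0.5600·0.0000 + 0.4400·0.0000] = 0.0000; exercise value = 0.0000 ≤ continuation, so V_uu = 0.0000
Node ud (S = 18.2): continuation = 1/1.07·[0.5600·0.0000 + 0.4400·10.1700] = 4.1821; exercise value = 3.8000 ≤ continuation, so V_ud = 4.1821
Node dd (S = 8.45): continuation = 1/1.07·[0.5600·10.1700 + 0.4400·16.5075] = 12.1107; exercise value = 13.5500 > continuation, so V_dd = 13.5500 (exercise)
Node u (S = 28): continuation = 1/1.07·[0.5600·0.0000 + 0.4400·4.1821] = 1.7197; exercise value = 0.0000 ≤ continuation, so V_u = 1.7197
Node d (S = 13): continuation = 1/1.07·[0.5600·4.1821 + 0.4400·13.5500] = 7.7607; exercise value = 9.0000 > continuation, so V_d = 9.0000 (exercise)
Node 0 (S = 20): continuation = 1/1.07·[0.5600·1.7197 + 0.4400·9.0000] = 4.6010; exercise value = 2.0000 ≤ continuation, so V_0 = 4.6010

$4.60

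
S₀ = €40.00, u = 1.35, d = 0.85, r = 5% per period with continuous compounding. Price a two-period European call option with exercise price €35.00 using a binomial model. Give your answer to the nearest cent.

€10.30

Risk-neutral probability p = (e^0.05 − 0.85)/(1.35 − 0.85) = 0.2013/0.5000 = 0.4025
Terminal stock prices: S_uu = 72.9, S_ud = 45.9, S_dd = 28.9
Terminal payoffs (S − K): max(37.9, 0) = 37.9, max(10.9, 0) = 10.9, max(-6.1, 0) = 0
Node u (S = 54): V_u = e^(−0.05)·[0.4025·37.9000 + 0.5975·10.9000] = 20.7070
Node d (S = 34): V_d = e^(−0.05)·[0.4025·10.9000 + 0.5975·0.0000] = 4.1737
Node 0 (S = 40): V_0 = e^(−0.05)·[0.4025·20.7070 + 0.5975·4.1737] = 10.3009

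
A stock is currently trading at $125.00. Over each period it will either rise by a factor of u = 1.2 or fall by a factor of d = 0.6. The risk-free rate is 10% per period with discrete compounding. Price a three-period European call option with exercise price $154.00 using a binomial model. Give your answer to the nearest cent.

Risk-neutral probability p = (1 + 0.1 − 0.6)/(1.2 − 0.6) = 0.5000/0.6000 = 0.8333
Terminal stock prices: S_uuu = 216, S_uud = 108, S_udd = 54, S_ddd = 27
Terminal payoffs (S − K): max(62, 0) = 62, max(-46, 0) = 0, max(-100, 0) = 0, max(-127, 0) = 0
Node uu (S = 180): V_uu = 1/1.1·[0.8333·62.0000 + 0.1667·0.0000] = 46.9697
Node ud (S = 90): V_ud = 1/1.1·[0.8333·0.0000 + 0.1667·0.0000] = 0.0000
Node dd (S = 45): V_dd = 1/1.1·[0.8333·0.0000 + 0.1667·0.0000] = 0.0000
Node u (S = 150): V_u = 1/1.1·[0.8333·46.9697 + 0.1667·0.0000] = 35.5831
Node d (S = 75): V_d = 1/1.1·[0.8333·0.0000 + 0.1667·0.0000] = 0.0000
Node 0 (S = 125): V_0 = 1/1.1·[0.8333·35.5831 + 0.1667·0.0000] = 26.9569

$26.96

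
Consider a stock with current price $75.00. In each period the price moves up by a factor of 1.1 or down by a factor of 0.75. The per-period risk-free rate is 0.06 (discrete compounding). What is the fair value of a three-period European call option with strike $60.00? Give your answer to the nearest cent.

Risk-neutral probability p = (1 + 0.06 − 0.75)/(1.1 − 0.75) = 0.3100/0.3500 = 0.8857
Terminal stock prices: S_uuu = 99.83, S_uud = 68.06, S_udd = 46.41, S_ddd = 31.64
Terminal payoffs (S − K): max(39.83, 0) = 39.83, max(8.063, 0) = 8.063, max(-13.59, 0) = 0, max(-28.36, 0) = 0
Node uu (S = 90.75): V_uu = 1/1.06·[0.8857·39.8250 + 0.1143·8.0625] = 34.1462
Node ud (S = 61.88): V_ud = 1/1.06·[0.8857·8.0625 + 0.1143·0.0000] = 6.7369
Node dd (S = 42.19): V_dd = 1/1.06·[0.8857·0.0000 + 0.1143·0.0000] = 0.0000
Node u (S = 82.5): V_u = 1/1.06·[0.8857·34.1462 + 0.1143·6.7369] = 29.2582
Node d (S = 56.25): V_d = 1/1.06·[0.8857·6.7369 + 0.1143·0.0000] = 5.6292
Node 0 (S = 75): V_0 = 1/1.06·[0.8857·29.2582 + 0.1143·5.6292] = 25.0545

$25.05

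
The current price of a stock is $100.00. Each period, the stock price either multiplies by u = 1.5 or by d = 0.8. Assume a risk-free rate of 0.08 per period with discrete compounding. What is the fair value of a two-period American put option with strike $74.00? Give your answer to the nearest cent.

$3.09

Risk-neutral probability p = (1 + 0.08 − 0.8)/(1.5 − 0.8) = 0.2800/0.7000 = 0.4000
Terminal stock prices: S_uu = 225, S_ud = 120, S_dd = 64
Terminal payoffs (K − S): max(-151, 0) = 0, max(-46, 0) = 0, max(10, 0) = 10
Node u (S = 150): continuation = 1/1.08·[0.4000·0.0000 + 0.6000·0.0000] = 0.0000; exercise value = 0.0000 ≤ continuation, so V_u = 0.0000
Node d (S = 80): continuation = 1/1.08·[0.4000·0.0000 + 0.6000·10.0000] = 5.5556; exercise value = 0.0000 ≤ continuation, so V_d = 5.5556
Node 0 (S = 100): continuation = 1/1.08·[0.4000·0.0000 + 0.6000·5.5556] = 3.0864; exercise value = 0.0000 ≤ continuation, so V_0 = 3.0864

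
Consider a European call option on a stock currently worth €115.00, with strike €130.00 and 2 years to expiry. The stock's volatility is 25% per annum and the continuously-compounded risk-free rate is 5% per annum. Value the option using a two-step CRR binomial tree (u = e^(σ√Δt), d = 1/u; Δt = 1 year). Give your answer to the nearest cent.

€15.69

CRR parameters: u = e^(σ√Δt) = e^(0.25·√1) = 1.2840, d = 1/u = 0.7788
Per-period rate: rΔt = 0.05·1 = 0.05, so R = e^0.05 = 1.0513
Risk-neutral probability p = (e^0.05 − 0.7788)/(1.2840 − 0.7788) = 0.2725/0.5052 = 0.5393
Terminal stock prices: S_uu = 189.6, S_ud = 115, S_dd = 69.75
Terminal payoffs (S − K): max(59.6, 0) = 59.6, max(-15, 0) = 0, max(-60.25, 0) = 0
Node u (S = 147.7): V_u = e^(−0.05)·[0.5393·59.6029 + 0.4607·0.0000] = 30.5765
Node d (S = 89.56): V_d = e^(−0.05)·[0.5393·0.0000 + 0.4607·0.0000] = 0.0000
Node 0 (S = 115): V_0 = e^(−0.05)·[0.5393·30.5765 + 0.4607·0.0000] = 15.6858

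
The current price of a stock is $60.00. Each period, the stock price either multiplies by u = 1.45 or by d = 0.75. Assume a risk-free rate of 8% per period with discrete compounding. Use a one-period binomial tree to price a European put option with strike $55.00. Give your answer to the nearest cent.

$4.89

Risk-neutral probability p = (1 + 0.08 − 0.75)/(1.45 − 0.75) = 0.3300/0.7000 = 0.4714
Terminal stock prices: S_u = 87, S_d = 45
Terminal payoffs (K − S): max(-32, 0) = 0, max(10, 0) = 10
Node 0 (S = 60): V_0 = 1/1.08·[0.4714·0.0000 + 0.5286·10.0000] = 4.8942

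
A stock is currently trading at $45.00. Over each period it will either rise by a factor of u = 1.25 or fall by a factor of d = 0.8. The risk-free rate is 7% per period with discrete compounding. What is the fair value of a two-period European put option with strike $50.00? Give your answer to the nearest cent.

Risk-neutral probability p = (1 + 0.07 − 0.8)/(1.25 − 0.8) = 0.2700/0.4500 = 0.6000
Terminal stock prices: S_uu = 70.31, S_ud = 45, S_dd = 28.8
Terminal payoffs (K − S): max(-20.31, 0) = 0, max(5, 0) = 5, max(21.2, 0) = 21.2
Node u (S = 56.25): V_u = 1/1.07·[0.6000·0.0000 + 0.4000·5.0000] = 1.8692
Node d (S = 36): V_d = 1/1.07·[0.6000·5.0000 + 0.4000·21.2000] = 10.7290
Node 0 (S = 45): V_0 = 1/1.07·[0.6000·1.8692 + 0.4000·10.7290] = 5.0590

$5.06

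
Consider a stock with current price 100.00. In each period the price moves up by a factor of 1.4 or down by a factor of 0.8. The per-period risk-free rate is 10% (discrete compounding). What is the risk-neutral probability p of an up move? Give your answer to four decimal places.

p = 0.5000

Risk-neutral probability p = (1 + 0.1 − 0.8)/(1.4 − 0.8) = 0.3000/0.6000 = 0.5000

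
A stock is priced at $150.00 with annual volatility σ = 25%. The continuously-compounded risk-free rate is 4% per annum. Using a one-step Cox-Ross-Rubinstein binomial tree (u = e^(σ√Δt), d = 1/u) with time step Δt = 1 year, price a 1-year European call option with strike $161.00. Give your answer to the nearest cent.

CRR parameters: u = e^(σ√Δt) = e^(0.25·√1) = 1.2840, d = 1/u = 0.7788
Per-period rate: rΔt = 0.04·1 = 0.04, so R = e^0.04 = 1.0408
Risk-neutral probability p = (e^0.04 − 0.7788)/(1.2840 − 0.7788) = 0.2620/0.5052 = 0.5186
Terminal stock prices: S_u = 192.6, S_d = 116.8
Terminal payoffs (S − K): max(31.6, 0) = 31.6, max(-44.18, 0) = 0
Node 0 (S = 150): V_0 = e^(−0.04)·[0.5186·31.6038 + 0.4814·0.0000] = 15.7471

$15.75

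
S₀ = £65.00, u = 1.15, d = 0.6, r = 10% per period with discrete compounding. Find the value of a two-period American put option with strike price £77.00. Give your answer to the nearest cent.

£12.00

Risk-neutral probability p = (1 + 0.1 − 0.6)/(1.15 − 0.6) = 0.5000/0.5500 = 0.9091
Terminal stock prices: S_uu = 85.96, S_ud = 44.85, S_dd = 23.4
Terminal payoffs (K − S): max(-8.962, 0) = 0, max(32.15, 0) = 32.15, max(53.6, 0) = 53.6
Node u (S = 74.75): continuation = 1/1.1·[0.9091·0.0000 + 0.0909·32.1500] = 2.6570; exercise value = 2.2500 ≤ continuation, so V_u = 2.6570
Node d (S = 39): continuation = 1/1.1·[0.9091·32.1500 + 0.0909·53.6000] = 31.0000; exercise value = 38.0000 > continuation, so V_d = 38.0000 (exercise)
Node 0 (S = 65): continuation = 1/1.1·[0.9091·2.6570 + 0.0909·38.0000] = 5.3364; exercise value = 12.0000 > continuation, so V_0 = 12.0000 (exercise)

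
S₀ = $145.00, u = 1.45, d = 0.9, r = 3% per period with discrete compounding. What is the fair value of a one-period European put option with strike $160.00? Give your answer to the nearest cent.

$21.87

Risk-neutral probability p = (1 + 0.03 − 0.9)/(1.45 − 0.9) = 0.1300/0.5500 = 0.2364
Terminal stock prices: S_u = 210.2, S_d = 130.5
Terminal payoffs (K − S): max(-50.25, 0) = 0, max(29.5, 0) = 29.5
Node 0 (S = 145): V_0 = 1/1.03·[0.2364·0.0000 + 0.7636·29.5000] = 21.8711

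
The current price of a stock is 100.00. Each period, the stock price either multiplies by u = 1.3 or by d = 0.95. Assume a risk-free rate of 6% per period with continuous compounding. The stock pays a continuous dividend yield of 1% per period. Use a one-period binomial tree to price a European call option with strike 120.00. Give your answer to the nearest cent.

Per-period risk-free factor R = e^0.06 = 1.0618; dividend-adjusted growth = e^(0.06−0.01) = 1.0513.
Risk-neutral probability p = (1.0513 − 0.95)/(1.3 − 0.95) = 0.1013/0.3500 = 0.2893
Terminal stock prices: S_u = 130, S_d = 95
Terminal payoffs (S − K): max(10, 0) = 10, max(-25, 0) = 0
Node 0 (S = 100): V_0 = e^(−0.06)·[0.2893·10.0000 + 0.7107·0.0000] = 2.7250

2.72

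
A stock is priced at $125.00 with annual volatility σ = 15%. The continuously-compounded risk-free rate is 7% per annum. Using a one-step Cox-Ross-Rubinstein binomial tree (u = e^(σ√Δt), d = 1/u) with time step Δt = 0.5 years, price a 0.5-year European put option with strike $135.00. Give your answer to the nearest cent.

CRR parameters: u = e^(σ√Δt) = e^(0.15·√0.5) = 1.1119, d = 1/u = 0.8994
Per-period rate: rΔt = 0.07·0.5 = 0.035, so R = e^0.035 = 1.0356
Risk-neutral probability p = (e^0.035 − 0.8994)/(1.1119 − 0.8994) = 0.1363/0.2125 = 0.6411
Terminal stock prices: S_u = 139, S_d = 112.4
Terminal payoffs (K − S): max(-3.987, 0) = 0, max(22.58, 0) = 22.58
Node 0 (S = 125): V_0 = e^(−0.035)·[0.6411·0.0000 + 0.3589·22.5793] = 7.8249

$7.82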